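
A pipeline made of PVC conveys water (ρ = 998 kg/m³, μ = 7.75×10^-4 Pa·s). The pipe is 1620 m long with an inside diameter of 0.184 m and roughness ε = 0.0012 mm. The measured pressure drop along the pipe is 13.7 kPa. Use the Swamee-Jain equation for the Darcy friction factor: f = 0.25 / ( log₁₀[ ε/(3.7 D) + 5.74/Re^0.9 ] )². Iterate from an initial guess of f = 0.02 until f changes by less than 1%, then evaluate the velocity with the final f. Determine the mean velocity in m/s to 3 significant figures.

Rearranging Darcy-Weisbach: V = √(2·ΔP·D/(f·L·ρ)). With ε/D = 1.2e-06/0.184 = 6.52e-06, iterate starting from f = 0.02:
  f = 0.02 → V = √(2·1.37e+04·0.184/(0.02·1620·998)) = 0.3949 m/s; Re = ρVD/μ = 9.356e+04; f → 0.01815
  f = 0.01815 → V = 0.4145 m/s; Re = 9.821e+04; f → 0.01797
  f = 0.01797 → V = 0.4166 m/s; Re = 9.87e+04; f → 0.01795
Converged (Δf/f < 1%). With the final f = 0.01795: V = √(2·1.37e+04·0.184/(0.01795·1620·998)) = 0.4168 m/s.

V ≈ 0.417 m/s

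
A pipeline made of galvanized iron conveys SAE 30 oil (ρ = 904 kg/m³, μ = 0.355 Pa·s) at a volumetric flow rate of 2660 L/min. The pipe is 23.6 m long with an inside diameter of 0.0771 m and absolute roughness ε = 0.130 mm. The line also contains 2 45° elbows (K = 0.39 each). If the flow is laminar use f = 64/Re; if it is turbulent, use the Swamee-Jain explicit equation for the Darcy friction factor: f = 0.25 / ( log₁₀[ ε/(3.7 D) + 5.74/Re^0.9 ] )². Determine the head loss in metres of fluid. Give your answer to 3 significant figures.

Q = 2660 L/min = 2660/60000 = 0.04433 m³/s.
Cross-sectional area A = πD²/4 = π(0.0771)²/4 = 0.004669 m²; mean velocity V = Q/A = 0.04433/0.004669 = 9.496 m/s.
Reynolds number Re = ρVD/μ = 904 · 9.496 · 0.0771 / 0.355 = 1864.
Re < 2300 → laminar flow, so f = 64/Re = 64/1864 = 0.03433 (the turbulent correlation is not needed).
Total minor-loss coefficient ΣK = 2·0.39 = 0.78.
ΔP = [f·L/D + ΣK]·(ρV²/2) = [0.03433·23.6/0.0771 + 0.78]·(904·9.496²/2) = [10.51 + 0.78]·4.076e+04 = 4.601e+05 Pa.
Head loss h_f = ΔP/(ρg) = 4.601e+05/(904·9.81) = 51.9 m.

h_f ≈ 51.9 m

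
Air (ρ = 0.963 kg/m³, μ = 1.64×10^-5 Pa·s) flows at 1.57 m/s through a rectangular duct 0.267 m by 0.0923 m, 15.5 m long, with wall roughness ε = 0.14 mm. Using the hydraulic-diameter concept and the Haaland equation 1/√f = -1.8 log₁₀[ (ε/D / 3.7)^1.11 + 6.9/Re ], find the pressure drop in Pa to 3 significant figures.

Hydraulic diameter D_h = 4A/P = 4·(0.267·0.0923)/(2·(0.267+0.0923)) = 0.09858/0.7186 = 0.1372 m.
Re = ρVD_h/μ = 0.963·1.57·0.1372/1.64e-05 = 1.265e+04.
ε/D_h = 0.00014/0.1372 = 0.00102; Haaland gives 1/√f = -1.8 log₁₀[0.000112+0.000546] = 5.728, so f = 0.03048.
ΔP = f(L/D_h)(ρV²/2) = 0.03048·15.5/0.1372·1.187 = 4.088 Pa.

ΔP ≈ 4.09 Pa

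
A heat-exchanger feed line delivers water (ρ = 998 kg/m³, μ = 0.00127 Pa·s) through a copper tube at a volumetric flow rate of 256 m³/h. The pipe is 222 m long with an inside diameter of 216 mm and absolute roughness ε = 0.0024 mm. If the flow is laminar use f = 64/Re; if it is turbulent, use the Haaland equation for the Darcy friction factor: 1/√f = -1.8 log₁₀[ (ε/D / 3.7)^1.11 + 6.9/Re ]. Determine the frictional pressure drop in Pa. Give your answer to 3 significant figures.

ΔP ≈ 27400 Pa

Q = 256 m³/h = 256/3600 = 0.07111 m³/s.
Cross-sectional area A = πD²/4 = π(0.216)²/4 = 0.03664 m²; mean velocity V = Q/A = 0.07111/0.03664 = 1.941 m/s.
Reynolds number Re = ρVD/μ = 998 · 1.941 · 0.216 / 0.00127 = 3.294e+05.
Re > 4000 → turbulent. Relative roughness ε/D = 2.4e-06/0.216 = 1.11e-05. Haaland: 1/√f = -1.8 log₁₀[(1.11e-05/3.7)^1.11 + 6.9/3.294e+05] = -1.8 log₁₀[7.41e-07 + 2.09e-05] = 8.395, so f = 0.01419.
Darcy-Weisbach: ΔP = f(L/D)(ρV²/2) = 0.01419·(222/0.216)·(998·1.941²/2) = 0.01419·1028·1879 = 2.741e+04 Pa.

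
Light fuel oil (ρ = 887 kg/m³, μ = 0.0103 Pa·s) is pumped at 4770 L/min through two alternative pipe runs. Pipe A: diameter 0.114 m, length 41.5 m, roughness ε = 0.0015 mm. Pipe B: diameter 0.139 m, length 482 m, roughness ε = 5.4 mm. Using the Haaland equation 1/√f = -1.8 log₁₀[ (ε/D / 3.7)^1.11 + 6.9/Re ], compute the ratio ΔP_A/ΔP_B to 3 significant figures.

Pipe A: V = Q/A = 0.0795/0.01021 = 7.789 m/s; Re = 7.646e+04; ε/D = 1.32e-05; Haaland → f = 0.01891; ΔP_A = f(L/D)(ρV²/2) = 1.852e+05 Pa.
Pipe B: V = Q/A = 0.0795/0.01517 = 5.239 m/s; Re = 6.271e+04; ε/D = 0.0388; Haaland → f = 0.06441; ΔP_B = f(L/D)(ρV²/2) = 2.719e+06 Pa.
ΔP_A/ΔP_B = 1.852e+05/2.719e+06 = 0.0681.

ΔP_A/ΔP_B ≈ 0.0681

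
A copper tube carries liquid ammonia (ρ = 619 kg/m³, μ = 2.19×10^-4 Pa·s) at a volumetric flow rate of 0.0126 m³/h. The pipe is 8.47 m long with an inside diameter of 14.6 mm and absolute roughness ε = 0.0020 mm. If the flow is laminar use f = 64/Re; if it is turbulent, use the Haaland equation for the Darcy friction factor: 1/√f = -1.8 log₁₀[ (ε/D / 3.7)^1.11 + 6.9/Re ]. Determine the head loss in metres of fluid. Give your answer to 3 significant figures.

h_f ≈ 9.59×10^-4 m

Q = 0.0126 m³/h = 0.0126/3600 = 3.5e-06 m³/s.
Cross-sectional area A = πD²/4 = π(0.0146)²/4 = 0.0001674 m²; mean velocity V = Q/A = 3.5e-06/0.0001674 = 0.02091 m/s.
Reynolds number Re = ρVD/μ = 619 · 0.02091 · 0.0146 / 0.000219 = 862.7.
Re < 2300 → laminar flow, so f = 64/Re = 64/862.7 = 0.07418 (the turbulent correlation is not needed).
Darcy-Weisbach: ΔP = f(L/D)(ρV²/2) = 0.07418·(8.47/0.0146)·(619·0.02091²/2) = 0.07418·580.1·0.1353 = 5.822 Pa.
Head loss h_f = ΔP/(ρg) = 5.822/(619·9.81) = 9.59×10^-4 m.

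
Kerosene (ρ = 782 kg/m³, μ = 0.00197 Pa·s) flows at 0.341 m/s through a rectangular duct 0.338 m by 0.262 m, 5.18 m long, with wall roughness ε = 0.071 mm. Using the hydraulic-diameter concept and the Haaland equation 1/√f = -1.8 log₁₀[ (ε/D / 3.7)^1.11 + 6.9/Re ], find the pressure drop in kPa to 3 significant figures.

ΔP ≈ 0.0179 kPa

Hydraulic diameter D_h = 4A/P = 4·(0.338·0.262)/(2·(0.338+0.262)) = 0.3542/1.2 = 0.2952 m.
Re = ρVD_h/μ = 782·0.341·0.2952/0.00197 = 3.996e+04.
ε/D_h = 7.1e-05/0.2952 = 0.000241; Haaland gives 1/√f = -1.8 log₁₀[2.25e-05+0.000173] = 6.677, so f = 0.02243.
ΔP = f(L/D_h)(ρV²/2) = 0.02243·5.18/0.2952·45.47 = 17.9 Pa.
ΔP = 0.0179 kPa.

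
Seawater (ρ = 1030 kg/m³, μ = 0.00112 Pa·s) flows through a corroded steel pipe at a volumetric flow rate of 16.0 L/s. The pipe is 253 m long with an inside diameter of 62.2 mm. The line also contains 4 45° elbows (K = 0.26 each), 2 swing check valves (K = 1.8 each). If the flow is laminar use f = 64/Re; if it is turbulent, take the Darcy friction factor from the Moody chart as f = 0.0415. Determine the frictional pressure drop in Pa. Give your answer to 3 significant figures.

Q = 16.0 L/s = 16.0/1000 = 0.016 m³/s.
Cross-sectional area A = πD²/4 = π(0.0622)²/4 = 0.003039 m²; mean velocity V = Q/A = 0.016/0.003039 = 5.266 m/s.
Reynolds number Re = ρVD/μ = 1030 · 5.266 · 0.0622 / 0.00112 = 3.012e+05.
Re > 4000 → turbulent; use the Moody-chart value f = 0.0415.
Total minor-loss coefficient ΣK = 4·0.26 + 2·1.8 = 4.64.
ΔP = [f·L/D + ΣK]·(ρV²/2) = [0.0415·253/0.0622 + 4.64]·(1030·5.266²/2) = [168.8 + 4.64]·1.428e+04 = 2.477e+06 Pa.

ΔP ≈ 2.48×10^6 Pa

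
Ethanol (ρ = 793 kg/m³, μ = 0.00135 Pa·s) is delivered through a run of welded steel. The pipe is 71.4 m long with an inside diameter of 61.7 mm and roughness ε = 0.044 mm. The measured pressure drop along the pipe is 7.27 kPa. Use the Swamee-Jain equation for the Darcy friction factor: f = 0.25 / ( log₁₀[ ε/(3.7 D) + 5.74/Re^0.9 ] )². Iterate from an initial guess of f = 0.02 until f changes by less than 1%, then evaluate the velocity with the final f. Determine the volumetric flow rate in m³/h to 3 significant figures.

Q ≈ 8.46 m³/h

Rearranging Darcy-Weisbach: V = √(2·ΔP·D/(f·L·ρ)). With ε/D = 4.4e-05/0.0617 = 0.000713, iterate starting from f = 0.02:
  f = 0.02 → V = √(2·7270·0.0617/(0.02·71.4·793)) = 0.8901 m/s; Re = ρVD/μ = 3.226e+04; f → 0.02507
  f = 0.02507 → V = 0.795 m/s; Re = 2.881e+04; f → 0.02559
  f = 0.02559 → V = 0.7868 m/s; Re = 2.852e+04; f → 0.02564
Converged (Δf/f < 1%). With the final f = 0.02564: V = √(2·7270·0.0617/(0.02564·71.4·793)) = 0.7861 m/s.
Q = V·A = 0.7861·(π/4·0.0617²) = 0.00235 m³/s = 8.46 m³/h.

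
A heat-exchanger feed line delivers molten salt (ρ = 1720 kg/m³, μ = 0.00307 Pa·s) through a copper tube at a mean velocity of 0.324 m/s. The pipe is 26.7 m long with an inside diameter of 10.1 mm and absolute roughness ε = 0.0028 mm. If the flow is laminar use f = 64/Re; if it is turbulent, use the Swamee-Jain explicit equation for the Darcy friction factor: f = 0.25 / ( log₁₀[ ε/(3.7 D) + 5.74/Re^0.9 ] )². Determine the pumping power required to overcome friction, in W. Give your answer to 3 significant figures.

P ≈ 0.216 W

Reynolds number Re = ρVD/μ = 1720 · 0.324 · 0.0101 / 0.00307 = 1833.
Re < 2300 → laminar flow, so f = 64/Re = 64/1833 = 0.03491 (the turbulent correlation is not needed).
Darcy-Weisbach: ΔP = f(L/D)(ρV²/2) = 0.03491·(26.7/0.0101)·(1720·0.324²/2) = 0.03491·2644·90.28 = 8331 Pa.
Q = V·A = 0.324·8.012e-05 = 2.596e-05 m³/s.
Pumping power P = QΔP = 2.596e-05·8331 = 0.2163 W = 0.216 W.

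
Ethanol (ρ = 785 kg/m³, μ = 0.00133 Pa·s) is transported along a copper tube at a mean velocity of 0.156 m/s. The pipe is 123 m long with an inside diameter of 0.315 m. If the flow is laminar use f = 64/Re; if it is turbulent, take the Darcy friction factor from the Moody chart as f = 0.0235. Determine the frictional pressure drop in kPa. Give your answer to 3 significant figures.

Reynolds number Re = ρVD/μ = 785 · 0.156 · 0.315 / 0.00133 = 2.9e+04.
Re > 4000 → turbulent; use the Moody-chart value f = 0.0235.
Darcy-Weisbach: ΔP = f(L/D)(ρV²/2) = 0.0235·(123/0.315)·(785·0.156²/2) = 0.0235·390.5·9.552 = 87.65 Pa.
ΔP = 87.65 Pa = 0.0876 kPa.

ΔP ≈ 0.0876 kPa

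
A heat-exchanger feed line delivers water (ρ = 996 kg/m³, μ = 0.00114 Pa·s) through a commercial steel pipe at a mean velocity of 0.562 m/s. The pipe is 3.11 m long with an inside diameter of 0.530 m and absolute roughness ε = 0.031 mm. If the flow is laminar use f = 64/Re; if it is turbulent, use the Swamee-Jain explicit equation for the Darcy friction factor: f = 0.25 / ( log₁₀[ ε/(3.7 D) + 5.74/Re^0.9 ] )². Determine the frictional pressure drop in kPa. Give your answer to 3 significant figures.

Reynolds number Re = ρVD/μ = 996 · 0.562 · 0.53 / 0.00114 = 2.602e+05.
Re > 4000 → turbulent. Relative roughness ε/D = 3.1e-05/0.53 = 5.85e-05. Swamee-Jain: f = 0.25/(log₁₀[5.85e-05/3.7 + 5.74/2.602e+05^0.9])² = 0.25/(log₁₀[1.58e-05 + 7.68e-05])² = 0.25/(-4.034)² = 0.01537.
Darcy-Weisbach: ΔP = f(L/D)(ρV²/2) = 0.01537·(3.11/0.53)·(996·0.562²/2) = 0.01537·5.868·157.3 = 14.18 Pa.
ΔP = 14.18 Pa = 0.0142 kPa.

ΔP ≈ 0.0142 kPa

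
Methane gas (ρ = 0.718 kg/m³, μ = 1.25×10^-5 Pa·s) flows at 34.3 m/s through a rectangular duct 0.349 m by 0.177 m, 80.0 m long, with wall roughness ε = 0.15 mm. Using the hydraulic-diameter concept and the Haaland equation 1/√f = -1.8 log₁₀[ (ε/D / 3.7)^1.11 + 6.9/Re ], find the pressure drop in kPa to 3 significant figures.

Hydraulic diameter D_h = 4A/P = 4·(0.349·0.177)/(2·(0.349+0.177)) = 0.2471/1.052 = 0.2349 m.
Re = ρVD_h/μ = 0.718·34.3·0.2349/1.25e-05 = 4.628e+05.
ε/D_h = 0.00015/0.2349 = 0.000639; Haaland gives 1/√f = -1.8 log₁₀[6.65e-05+1.49e-05] = 7.36, so f = 0.01846.
ΔP = f(L/D_h)(ρV²/2) = 0.01846·80/0.2349·422.4 = 2655 Pa.
ΔP = 2.66 kPa.

ΔP ≈ 2.66 kPa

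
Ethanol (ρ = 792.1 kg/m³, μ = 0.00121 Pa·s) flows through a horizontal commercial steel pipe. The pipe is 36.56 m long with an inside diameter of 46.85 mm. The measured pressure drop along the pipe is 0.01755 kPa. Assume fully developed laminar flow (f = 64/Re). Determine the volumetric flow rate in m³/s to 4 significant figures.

Q ≈ 4.691×10^-5 m³/s

For laminar flow, f = 64/Re with Re = ρVD/μ, so Darcy-Weisbach reduces to ΔP = 32μLV/D². Solving for V: V = ΔP·D²/(32μL) = 17.55·(0.04685)²/(32·0.00121·36.56) = 0.02721 m/s.
Check: Re = ρVD/μ = 792.1·0.02721·0.04685/0.00121 = 834.6 < 2300, so the laminar assumption holds.
Q = V·A = 0.02721·(π/4·0.04685²) = 4.691e-05 m³/s = 4.691×10^-5 m³/s.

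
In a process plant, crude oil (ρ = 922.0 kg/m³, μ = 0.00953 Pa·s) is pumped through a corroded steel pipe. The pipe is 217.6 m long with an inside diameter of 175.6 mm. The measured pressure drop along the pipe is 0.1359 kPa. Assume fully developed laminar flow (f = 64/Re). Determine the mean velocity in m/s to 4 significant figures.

For laminar flow, f = 64/Re with Re = ρVD/μ, so Darcy-Weisbach reduces to ΔP = 32μLV/D². Solving for V: V = ΔP·D²/(32μL) = 135.9·(0.1756)²/(32·0.00953·217.6) = 0.06315 m/s.
Check: Re = ρVD/μ = 922·0.06315·0.1756/0.00953 = 1073 < 2300, so the laminar assumption holds.

V ≈ 0.06315 m/s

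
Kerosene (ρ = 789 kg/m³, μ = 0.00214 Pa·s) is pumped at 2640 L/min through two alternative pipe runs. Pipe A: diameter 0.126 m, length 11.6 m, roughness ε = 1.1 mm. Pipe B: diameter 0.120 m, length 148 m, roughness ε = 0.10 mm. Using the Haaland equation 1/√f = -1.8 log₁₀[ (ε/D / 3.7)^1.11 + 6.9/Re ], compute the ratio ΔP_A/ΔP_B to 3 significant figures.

ΔP_A/ΔP_B ≈ 0.110

Pipe A: V = Q/A = 0.044/0.01247 = 3.529 m/s; Re = 1.639e+05; ε/D = 0.00873; Haaland → f = 0.03667; ΔP_A = f(L/D)(ρV²/2) = 1.658e+04 Pa.
Pipe B: V = Q/A = 0.044/0.01131 = 3.89 m/s; Re = 1.721e+05; ε/D = 0.000833; Haaland → f = 0.02042; ΔP_B = f(L/D)(ρV²/2) = 1.504e+05 Pa.
ΔP_A/ΔP_B = 1.658e+04/1.504e+05 = 0.110.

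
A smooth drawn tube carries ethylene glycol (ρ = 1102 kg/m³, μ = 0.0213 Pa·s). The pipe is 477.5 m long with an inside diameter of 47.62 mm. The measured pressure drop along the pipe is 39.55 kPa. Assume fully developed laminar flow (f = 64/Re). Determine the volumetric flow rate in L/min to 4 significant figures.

Q ≈ 29.45 L/min

For laminar flow, f = 64/Re with Re = ρVD/μ, so Darcy-Weisbach reduces to ΔP = 32μLV/D². Solving for V: V = ΔP·D²/(32μL) = 3.955e+04·(0.04762)²/(32·0.0213·477.5) = 0.2756 m/s.
Check: Re = ρVD/μ = 1102·0.2756·0.04762/0.0213 = 678.9 < 2300, so the laminar assumption holds.
Q = V·A = 0.2756·(π/4·0.04762²) = 0.0004908 m³/s = 29.45 L/min.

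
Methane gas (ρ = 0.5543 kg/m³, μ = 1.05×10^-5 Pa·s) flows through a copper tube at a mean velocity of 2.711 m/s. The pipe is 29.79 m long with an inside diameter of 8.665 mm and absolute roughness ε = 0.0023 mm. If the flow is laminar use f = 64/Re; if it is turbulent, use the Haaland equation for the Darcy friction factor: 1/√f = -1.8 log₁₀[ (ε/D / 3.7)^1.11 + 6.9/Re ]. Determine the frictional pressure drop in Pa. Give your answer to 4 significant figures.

Reynolds number Re = ρVD/μ = 0.5543 · 2.711 · 0.008665 / 1.05e-05 = 1240.
Re < 2300 → laminar flow, so f = 64/Re = 64/1240 = 0.05161 (the turbulent correlation is not needed).
Darcy-Weisbach: ΔP = f(L/D)(ρV²/2) = 0.05161·(29.79/0.008665)·(0.5543·2.711²/2) = 0.05161·3438·2.037 = 361.4 Pa.

ΔP ≈ 361.4 Pa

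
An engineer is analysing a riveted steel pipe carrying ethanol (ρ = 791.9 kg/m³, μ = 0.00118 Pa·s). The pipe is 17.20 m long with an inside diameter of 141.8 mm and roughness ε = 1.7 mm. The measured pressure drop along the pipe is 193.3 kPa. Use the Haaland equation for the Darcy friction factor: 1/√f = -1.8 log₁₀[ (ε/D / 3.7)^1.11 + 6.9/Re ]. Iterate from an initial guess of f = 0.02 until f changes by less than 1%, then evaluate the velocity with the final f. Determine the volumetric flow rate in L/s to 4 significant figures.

Q ≈ 157.5 L/s

Rearranging Darcy-Weisbach: V = √(2·ΔP·D/(f·L·ρ)). With ε/D = 0.0017/0.1418 = 0.012, iterate starting from f = 0.02:
  f = 0.02 → V = √(2·1.933e+05·0.1418/(0.02·17.2·791.9)) = 14.19 m/s; Re = ρVD/μ = 1.35e+06; f → 0.04046
  f = 0.04046 → V = 9.974 m/s; Re = 9.491e+05; f → 0.04047
Converged (Δf/f < 1%). With the final f = 0.04047: V = √(2·1.933e+05·0.1418/(0.04047·17.2·791.9)) = 9.972 m/s.
Q = V·A = 9.972·(π/4·0.1418²) = 0.1575 m³/s = 157.5 L/s.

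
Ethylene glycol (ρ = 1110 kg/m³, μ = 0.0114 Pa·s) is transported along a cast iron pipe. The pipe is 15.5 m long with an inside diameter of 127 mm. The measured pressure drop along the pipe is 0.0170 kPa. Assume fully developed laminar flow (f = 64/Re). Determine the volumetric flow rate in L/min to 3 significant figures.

Q ≈ 36.9 L/min

For laminar flow, f = 64/Re with Re = ρVD/μ, so Darcy-Weisbach reduces to ΔP = 32μLV/D². Solving for V: V = ΔP·D²/(32μL) = 17·(0.127)²/(32·0.0114·15.5) = 0.04849 m/s.
Check: Re = ρVD/μ = 1110·0.04849·0.127/0.0114 = 599.6 < 2300, so the laminar assumption holds.
Q = V·A = 0.04849·(π/4·0.127²) = 0.0006143 m³/s = 36.9 L/min.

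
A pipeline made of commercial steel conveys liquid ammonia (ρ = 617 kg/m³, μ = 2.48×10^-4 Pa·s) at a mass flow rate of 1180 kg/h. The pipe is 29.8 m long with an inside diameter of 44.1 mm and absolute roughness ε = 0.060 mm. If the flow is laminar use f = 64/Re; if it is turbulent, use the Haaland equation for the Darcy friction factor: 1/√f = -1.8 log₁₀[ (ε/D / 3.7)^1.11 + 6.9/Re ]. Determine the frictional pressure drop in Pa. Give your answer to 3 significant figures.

ΔP ≈ 644 Pa

ṁ = 1180 kg/h = 1180/3600 = 0.3278 kg/s.
A = πD²/4 = π(0.0441)²/4 = 0.001527 m²; mean velocity V = ṁ/(ρA) = 0.3278/(617 · 0.001527) = 0.3478 m/s.
Reynolds number Re = ρVD/μ = 617 · 0.3478 · 0.0441 / 0.000248 = 3.816e+04.
Re > 4000 → turbulent. Relative roughness ε/D = 6e-05/0.0441 = 0.00136. Haaland: 1/√f = -1.8 log₁₀[(0.00136/3.7)^1.11 + 6.9/3.816e+04] = -1.8 log₁₀[0.000154 + 0.000181] = 6.255, so f = 0.02556.
Darcy-Weisbach: ΔP = f(L/D)(ρV²/2) = 0.02556·(29.8/0.0441)·(617·0.3478²/2) = 0.02556·675.7·37.32 = 644.5 Pa.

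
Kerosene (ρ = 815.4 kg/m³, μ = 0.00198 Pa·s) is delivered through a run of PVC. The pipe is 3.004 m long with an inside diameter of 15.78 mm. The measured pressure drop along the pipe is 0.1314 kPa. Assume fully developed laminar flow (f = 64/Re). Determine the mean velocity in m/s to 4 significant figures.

For laminar flow, f = 64/Re with Re = ρVD/μ, so Darcy-Weisbach reduces to ΔP = 32μLV/D². Solving for V: V = ΔP·D²/(32μL) = 131.4·(0.01578)²/(32·0.00198·3.004) = 0.1719 m/s.
Check: Re = ρVD/μ = 815.4·0.1719·0.01578/0.00198 = 1117 < 2300, so the laminar assumption holds.

V ≈ 0.1719 m/s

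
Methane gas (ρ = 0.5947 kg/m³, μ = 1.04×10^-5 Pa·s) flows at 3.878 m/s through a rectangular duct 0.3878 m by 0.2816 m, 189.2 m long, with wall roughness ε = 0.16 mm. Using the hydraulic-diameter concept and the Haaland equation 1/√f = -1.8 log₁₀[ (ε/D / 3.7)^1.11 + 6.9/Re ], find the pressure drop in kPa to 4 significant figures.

ΔP ≈ 0.05432 kPa

Hydraulic diameter D_h = 4A/P = 4·(0.3878·0.2816)/(2·(0.3878+0.2816)) = 0.4368/1.339 = 0.3263 m.
Re = ρVD_h/μ = 0.5947·3.878·0.3263/1.04e-05 = 7.235e+04.
ε/D_h = 0.00016/0.3263 = 0.00049; Haaland gives 1/√f = -1.8 log₁₀[4.96e-05+9.54e-05] = 6.91, so f = 0.02095.
ΔP = f(L/D_h)(ρV²/2) = 0.02095·189.2/0.3263·4.472 = 54.32 Pa.
ΔP = 0.05432 kPa.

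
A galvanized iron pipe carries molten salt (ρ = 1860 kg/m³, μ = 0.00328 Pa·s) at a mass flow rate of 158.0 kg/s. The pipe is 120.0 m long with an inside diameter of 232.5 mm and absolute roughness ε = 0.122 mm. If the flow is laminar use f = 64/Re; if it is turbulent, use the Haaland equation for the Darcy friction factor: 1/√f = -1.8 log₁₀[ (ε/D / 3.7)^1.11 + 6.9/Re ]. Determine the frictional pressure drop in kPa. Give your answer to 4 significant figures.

A = πD²/4 = π(0.2325)²/4 = 0.04246 m²; mean velocity V = ṁ/(ρA) = 158/(1860 · 0.04246) = 2.001 m/s.
Reynolds number Re = ρVD/μ = 1860 · 2.001 · 0.2325 / 0.00328 = 2.638e+05.
Re > 4000 → turbulent. Relative roughness ε/D = 0.000122/0.2325 = 0.000525. Haaland: 1/√f = -1.8 log₁₀[(0.000525/3.7)^1.11 + 6.9/2.638e+05] = -1.8 log₁₀[5.35e-05 + 2.62e-05] = 7.378, so f = 0.01837.
Darcy-Weisbach: ΔP = f(L/D)(ρV²/2) = 0.01837·(120/0.2325)·(1860·2.001²/2) = 0.01837·516.1·3723 = 3.53e+04 Pa.
ΔP = 3.53e+04 Pa = 35.30 kPa.

ΔP ≈ 35.30 kPa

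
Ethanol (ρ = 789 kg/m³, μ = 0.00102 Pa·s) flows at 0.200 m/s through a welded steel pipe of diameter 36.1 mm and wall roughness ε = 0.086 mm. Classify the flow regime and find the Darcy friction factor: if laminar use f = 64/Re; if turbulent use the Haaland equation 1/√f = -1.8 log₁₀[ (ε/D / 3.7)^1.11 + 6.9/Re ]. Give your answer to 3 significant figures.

Re = ρVD/μ = 789·0.2·0.0361/0.00102 = 5585.
Re > 4000 → turbulent. ε/D = 8.6e-05/0.0361 = 0.00238; Haaland: 1/√f = -1.8 log₁₀[0.000287 + 0.00124] = 5.071, so f = 0.03888.

f ≈ 0.0389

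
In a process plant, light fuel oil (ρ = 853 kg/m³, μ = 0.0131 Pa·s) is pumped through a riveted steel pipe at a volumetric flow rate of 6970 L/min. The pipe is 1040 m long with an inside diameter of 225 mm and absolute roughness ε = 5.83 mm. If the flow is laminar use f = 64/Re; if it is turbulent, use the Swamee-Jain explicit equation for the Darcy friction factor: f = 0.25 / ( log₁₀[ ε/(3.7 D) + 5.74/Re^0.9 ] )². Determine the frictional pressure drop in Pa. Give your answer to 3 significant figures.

ΔP ≈ 926000 Pa

Q = 6970 L/min = 6970/60000 = 0.1162 m³/s.
Cross-sectional area A = πD²/4 = π(0.225)²/4 = 0.03976 m²; mean velocity V = Q/A = 0.1162/0.03976 = 2.922 m/s.
Reynolds number Re = ρVD/μ = 853 · 2.922 · 0.225 / 0.0131 = 4.28e+04.
Re > 4000 → turbulent. Relative roughness ε/D = 0.00583/0.225 = 0.0259. Swamee-Jain: f = 0.25/(log₁₀[0.0259/3.7 + 5.74/4.28e+04^0.9])² = 0.25/(log₁₀[0.007 + 0.00039])² = 0.25/(-2.131)² = 0.05504.
Darcy-Weisbach: ΔP = f(L/D)(ρV²/2) = 0.05504·(1040/0.225)·(853·2.922²/2) = 0.05504·4622·3641 = 9.262e+05 Pa.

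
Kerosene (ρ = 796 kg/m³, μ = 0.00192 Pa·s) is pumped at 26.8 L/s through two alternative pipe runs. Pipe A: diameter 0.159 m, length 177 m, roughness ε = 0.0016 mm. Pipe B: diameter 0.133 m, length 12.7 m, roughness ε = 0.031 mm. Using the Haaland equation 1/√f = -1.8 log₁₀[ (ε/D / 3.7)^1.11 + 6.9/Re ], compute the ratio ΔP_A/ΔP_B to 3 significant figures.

Pipe A: V = Q/A = 0.0268/0.01986 = 1.35 m/s; Re = 8.897e+04; ε/D = 1.01e-05; Haaland → f = 0.0183; ΔP_A = f(L/D)(ρV²/2) = 1.477e+04 Pa.
Pipe B: V = Q/A = 0.0268/0.01389 = 1.929 m/s; Re = 1.064e+05; ε/D = 0.000233; Haaland → f = 0.0187; ΔP_B = f(L/D)(ρV²/2) = 2645 Pa.
ΔP_A/ΔP_B = 1.477e+04/2645 = 5.59.

ΔP_A/ΔP_B ≈ 5.59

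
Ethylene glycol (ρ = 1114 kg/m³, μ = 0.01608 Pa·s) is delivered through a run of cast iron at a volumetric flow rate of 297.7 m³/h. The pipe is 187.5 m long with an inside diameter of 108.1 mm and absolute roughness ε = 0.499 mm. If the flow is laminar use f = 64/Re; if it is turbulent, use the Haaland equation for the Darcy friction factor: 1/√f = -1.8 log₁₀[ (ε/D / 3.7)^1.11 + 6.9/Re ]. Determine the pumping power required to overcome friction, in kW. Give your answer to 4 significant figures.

Q = 297.7 m³/h = 297.7/3600 = 0.08269 m³/s.
Cross-sectional area A = πD²/4 = π(0.1081)²/4 = 0.009178 m²; mean velocity V = Q/A = 0.08269/0.009178 = 9.01 m/s.
Reynolds number Re = ρVD/μ = 1114 · 9.01 · 0.1081 / 0.0161 = 6.748e+04.
Re > 4000 → turbulent. Relative roughness ε/D = 0.000499/0.1081 = 0.00462. Haaland: 1/√f = -1.8 log₁₀[(0.00462/3.7)^1.11 + 6.9/6.748e+04] = -1.8 log₁₀[0.000598 + 0.000102] = 5.679, so f = 0.03101.
Darcy-Weisbach: ΔP = f(L/D)(ρV²/2) = 0.03101·(187.5/0.1081)·(1114·9.01²/2) = 0.03101·1735·4.522e+04 = 2.432e+06 Pa.
Pumping power P = QΔP = 0.08269·2.432e+06 = 201140 W = 201.1 kW.

P ≈ 201.1 kW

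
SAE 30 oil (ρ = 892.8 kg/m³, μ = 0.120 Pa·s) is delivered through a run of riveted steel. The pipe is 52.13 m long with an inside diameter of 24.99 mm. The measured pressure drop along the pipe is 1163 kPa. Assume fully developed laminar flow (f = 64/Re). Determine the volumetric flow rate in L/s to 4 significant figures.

Q ≈ 1.780 L/s

For laminar flow, f = 64/Re with Re = ρVD/μ, so Darcy-Weisbach reduces to ΔP = 32μLV/D². Solving for V: V = ΔP·D²/(32μL) = 1.163e+06·(0.02499)²/(32·0.12·52.13) = 3.628 m/s.
Check: Re = ρVD/μ = 892.8·3.628·0.02499/0.12 = 674.6 < 2300, so the laminar assumption holds.
Q = V·A = 3.628·(π/4·0.02499²) = 0.00178 m³/s = 1.780 L/s.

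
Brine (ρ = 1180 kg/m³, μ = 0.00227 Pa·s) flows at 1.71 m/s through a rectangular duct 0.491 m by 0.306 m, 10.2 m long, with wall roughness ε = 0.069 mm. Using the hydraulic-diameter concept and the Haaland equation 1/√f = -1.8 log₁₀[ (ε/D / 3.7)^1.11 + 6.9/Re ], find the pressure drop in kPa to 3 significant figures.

Hydraulic diameter D_h = 4A/P = 4·(0.491·0.306)/(2·(0.491+0.306)) = 0.601/1.594 = 0.377 m.
Re = ρVD_h/μ = 1180·1.71·0.377/0.00227 = 3.351e+05.
ε/D_h = 6.9e-05/0.377 = 0.000183; Haaland gives 1/√f = -1.8 log₁₀[1.66e-05+2.06e-05] = 7.973, so f = 0.01573.
ΔP = f(L/D_h)(ρV²/2) = 0.01573·10.2/0.377·1725 = 734.3 Pa.
ΔP = 0.734 kPa.

ΔP ≈ 0.734 kPa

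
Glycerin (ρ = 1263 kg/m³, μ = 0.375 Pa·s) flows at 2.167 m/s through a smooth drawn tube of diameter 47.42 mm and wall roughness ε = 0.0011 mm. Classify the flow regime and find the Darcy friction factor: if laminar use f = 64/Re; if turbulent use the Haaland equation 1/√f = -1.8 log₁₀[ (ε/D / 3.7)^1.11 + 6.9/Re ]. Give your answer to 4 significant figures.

Re = ρVD/μ = 1263·2.167·0.04742/0.375 = 346.1.
Re < 2300 → laminar, so f = 64/Re = 0.1849 (roughness is irrelevant in laminar flow).

f ≈ 0.1849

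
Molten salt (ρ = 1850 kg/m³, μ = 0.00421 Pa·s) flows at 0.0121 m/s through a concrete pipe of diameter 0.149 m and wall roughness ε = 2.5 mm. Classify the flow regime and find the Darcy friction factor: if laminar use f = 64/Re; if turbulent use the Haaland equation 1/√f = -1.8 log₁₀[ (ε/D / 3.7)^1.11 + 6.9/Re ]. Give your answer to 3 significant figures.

f ≈ 0.0808

Re = ρVD/μ = 1850·0.0121·0.149/0.00421 = 792.2.
Re < 2300 → laminar, so f = 64/Re = 0.08078 (roughness is irrelevant in laminar flow).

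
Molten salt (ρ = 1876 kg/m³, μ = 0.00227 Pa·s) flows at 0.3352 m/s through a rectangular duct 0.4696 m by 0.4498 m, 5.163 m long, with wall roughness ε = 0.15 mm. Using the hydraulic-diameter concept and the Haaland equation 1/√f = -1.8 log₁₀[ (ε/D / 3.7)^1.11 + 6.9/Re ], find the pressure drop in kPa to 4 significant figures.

ΔP ≈ 0.02210 kPa

Hydraulic diameter D_h = 4A/P = 4·(0.4696·0.4498)/(2·(0.4696+0.4498)) = 0.8449/1.839 = 0.4595 m.
Re = ρVD_h/μ = 1876·0.3352·0.4595/0.00227 = 1.273e+05.
ε/D_h = 0.00015/0.4595 = 0.000326; Haaland gives 1/√f = -1.8 log₁₀[3.16e-05+5.42e-05] = 7.32, so f = 0.01866.
ΔP = f(L/D_h)(ρV²/2) = 0.01866·5.163/0.4595·105.4 = 22.1 Pa.
ΔP = 0.02210 kPa.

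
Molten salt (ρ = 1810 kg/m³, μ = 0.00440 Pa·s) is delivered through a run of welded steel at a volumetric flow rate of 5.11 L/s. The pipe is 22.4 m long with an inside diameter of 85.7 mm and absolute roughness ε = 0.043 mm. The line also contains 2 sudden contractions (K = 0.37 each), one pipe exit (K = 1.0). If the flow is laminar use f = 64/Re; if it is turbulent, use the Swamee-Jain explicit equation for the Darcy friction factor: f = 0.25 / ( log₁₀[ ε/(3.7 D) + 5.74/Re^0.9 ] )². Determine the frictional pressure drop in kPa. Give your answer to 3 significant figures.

Q = 5.11 L/s = 5.11/1000 = 0.00511 m³/s.
Cross-sectional area A = πD²/4 = π(0.0857)²/4 = 0.005768 m²; mean velocity V = Q/A = 0.00511/0.005768 = 0.8859 m/s.
Reynolds number Re = ρVD/μ = 1810 · 0.8859 · 0.0857 / 0.0044 = 3.123e+04.
Re > 4000 → turbulent. Relative roughness ε/D = 4.3e-05/0.0857 = 0.000502. Swamee-Jain: f = 0.25/(log₁₀[0.000502/3.7 + 5.74/3.123e+04^0.9])² = 0.25/(log₁₀[0.000136 + 0.000517])² = 0.25/(-3.185)² = 0.02464.
Total minor-loss coefficient ΣK = 2·0.37 + 1·1 = 1.74.
ΔP = [f·L/D + ΣK]·(ρV²/2) = [0.02464·22.4/0.0857 + 1.74]·(1810·0.8859²/2) = [6.441 + 1.74]·710.2 = 5810 Pa.
ΔP = 5810 Pa = 5.81 kPa.

ΔP ≈ 5.81 kPa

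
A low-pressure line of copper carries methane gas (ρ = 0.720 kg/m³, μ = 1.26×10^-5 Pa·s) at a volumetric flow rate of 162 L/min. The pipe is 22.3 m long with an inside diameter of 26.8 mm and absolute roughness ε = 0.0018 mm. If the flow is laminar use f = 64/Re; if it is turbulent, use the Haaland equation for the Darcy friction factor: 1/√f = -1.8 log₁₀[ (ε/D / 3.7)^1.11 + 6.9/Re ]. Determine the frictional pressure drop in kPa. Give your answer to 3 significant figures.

ΔP ≈ 0.232 kPa

Q = 162 L/min = 162/60000 = 0.0027 m³/s.
Cross-sectional area A = πD²/4 = π(0.0268)²/4 = 0.0005641 m²; mean velocity V = Q/A = 0.0027/0.0005641 = 4.786 m/s.
Reynolds number Re = ρVD/μ = 0.72 · 4.786 · 0.0268 / 1.26e-05 = 7330.
Re > 4000 → turbulent. Relative roughness ε/D = 1.8e-06/0.0268 = 6.72e-05. Haaland: 1/√f = -1.8 log₁₀[(6.72e-05/3.7)^1.11 + 6.9/7330] = -1.8 log₁₀[5.46e-06 + 0.000941] = 5.443, so f = 0.03376.
Darcy-Weisbach: ΔP = f(L/D)(ρV²/2) = 0.03376·(22.3/0.0268)·(0.72·4.786²/2) = 0.03376·832.1·8.247 = 231.7 Pa.
ΔP = 231.7 Pa = 0.232 kPa.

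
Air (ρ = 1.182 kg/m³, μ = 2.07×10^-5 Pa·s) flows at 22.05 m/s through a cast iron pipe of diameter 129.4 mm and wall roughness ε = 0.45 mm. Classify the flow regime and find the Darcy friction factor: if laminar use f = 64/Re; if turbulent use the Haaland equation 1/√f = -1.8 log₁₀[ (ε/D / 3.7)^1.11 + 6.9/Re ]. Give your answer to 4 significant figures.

Re = ρVD/μ = 1.182·22.05·0.1294/2.07e-05 = 1.629e+05.
Re > 4000 → turbulent. ε/D = 0.00045/0.1294 = 0.00348; Haaland: 1/√f = -1.8 log₁₀[0.000437 + 4.24e-05] = 5.975, so f = 0.02801.

f ≈ 0.02801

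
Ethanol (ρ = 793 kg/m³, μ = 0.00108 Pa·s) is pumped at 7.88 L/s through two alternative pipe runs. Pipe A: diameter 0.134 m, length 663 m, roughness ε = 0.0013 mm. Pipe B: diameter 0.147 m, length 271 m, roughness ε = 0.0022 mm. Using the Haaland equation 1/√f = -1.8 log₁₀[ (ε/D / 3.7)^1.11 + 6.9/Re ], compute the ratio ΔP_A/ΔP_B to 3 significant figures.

Pipe A: V = Q/A = 0.00788/0.0141 = 0.5588 m/s; Re = 5.498e+04; ε/D = 9.7e-06; Haaland → f = 0.0203; ΔP_A = f(L/D)(ρV²/2) = 1.243e+04 Pa.
Pipe B: V = Q/A = 0.00788/0.01697 = 0.4643 m/s; Re = 5.012e+04; ε/D = 1.5e-05; Haaland → f = 0.02074; ΔP_B = f(L/D)(ρV²/2) = 3268 Pa.
ΔP_A/ΔP_B = 1.243e+04/3268 = 3.81.

ΔP_A/ΔP_B ≈ 3.81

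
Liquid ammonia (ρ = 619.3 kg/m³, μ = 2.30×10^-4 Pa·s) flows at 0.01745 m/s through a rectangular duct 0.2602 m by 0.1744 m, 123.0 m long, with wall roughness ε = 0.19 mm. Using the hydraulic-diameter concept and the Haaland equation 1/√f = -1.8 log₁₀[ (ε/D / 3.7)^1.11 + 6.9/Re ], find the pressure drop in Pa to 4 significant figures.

ΔP ≈ 1.788 Pa

Hydraulic diameter D_h = 4A/P = 4·(0.2602·0.1744)/(2·(0.2602+0.1744)) = 0.1815/0.8692 = 0.2088 m.
Re = ρVD_h/μ = 619.3·0.01745·0.2088/0.00023 = 9812.
ε/D_h = 0.00019/0.2088 = 0.00091; Haaland gives 1/√f = -1.8 log₁₀[9.86e-05+0.000703] = 5.573, so f = 0.0322.
ΔP = f(L/D_h)(ρV²/2) = 0.0322·123/0.2088·0.09429 = 1.788 Pa.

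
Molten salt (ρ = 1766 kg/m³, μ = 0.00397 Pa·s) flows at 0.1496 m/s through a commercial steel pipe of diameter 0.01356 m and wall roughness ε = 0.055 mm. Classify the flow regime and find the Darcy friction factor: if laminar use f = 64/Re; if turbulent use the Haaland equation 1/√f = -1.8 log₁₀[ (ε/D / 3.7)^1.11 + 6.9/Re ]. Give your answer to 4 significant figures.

Re = ρVD/μ = 1766·0.1496·0.01356/0.00397 = 902.4.
Re < 2300 → laminar, so f = 64/Re = 0.07092 (roughness is irrelevant in laminar flow).

f ≈ 0.07092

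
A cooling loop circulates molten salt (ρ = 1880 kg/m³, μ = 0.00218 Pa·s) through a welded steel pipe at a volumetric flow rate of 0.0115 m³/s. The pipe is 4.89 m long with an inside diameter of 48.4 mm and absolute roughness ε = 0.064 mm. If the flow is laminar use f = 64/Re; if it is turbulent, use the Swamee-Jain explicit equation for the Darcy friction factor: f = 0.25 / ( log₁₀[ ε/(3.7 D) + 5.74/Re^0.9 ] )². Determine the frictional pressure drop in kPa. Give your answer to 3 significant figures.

ΔP ≈ 82.0 kPa

Cross-sectional area A = πD²/4 = π(0.0484)²/4 = 0.00184 m²; mean velocity V = Q/A = 0.0115/0.00184 = 6.251 m/s.
Reynolds number Re = ρVD/μ = 1880 · 6.251 · 0.0484 / 0.00218 = 2.609e+05.
Re > 4000 → turbulent. Relative roughness ε/D = 6.4e-05/0.0484 = 0.00132. Swamee-Jain: f = 0.25/(log₁₀[0.00132/3.7 + 5.74/2.609e+05^0.9])² = 0.25/(log₁₀[0.000357 + 7.66e-05])² = 0.25/(-3.363)² = 0.02211.
Darcy-Weisbach: ΔP = f(L/D)(ρV²/2) = 0.02211·(4.89/0.0484)·(1880·6.251²/2) = 0.02211·101·3.673e+04 = 8.204e+04 Pa.
ΔP = 8.204e+04 Pa = 82.0 kPa.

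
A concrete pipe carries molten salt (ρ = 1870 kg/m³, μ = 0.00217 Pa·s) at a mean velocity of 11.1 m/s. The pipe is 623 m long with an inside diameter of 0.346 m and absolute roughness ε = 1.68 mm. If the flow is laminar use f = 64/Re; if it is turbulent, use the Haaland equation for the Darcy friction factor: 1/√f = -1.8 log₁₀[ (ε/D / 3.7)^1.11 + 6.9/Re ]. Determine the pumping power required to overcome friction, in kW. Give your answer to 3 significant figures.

Reynolds number Re = ρVD/μ = 1870 · 11.1 · 0.346 / 0.00217 = 3.31e+06.
Re > 4000 → turbulent. Relative roughness ε/D = 0.00168/0.346 = 0.00486. Haaland: 1/√f = -1.8 log₁₀[(0.00486/3.7)^1.11 + 6.9/3.31e+06] = -1.8 log₁₀[0.000632 + 2.08e-06] = 5.756, so f = 0.03019.
Darcy-Weisbach: ΔP = f(L/D)(ρV²/2) = 0.03019·(623/0.346)·(1870·11.1²/2) = 0.03019·1801·1.152e+05 = 6.262e+06 Pa.
Q = V·A = 11.1·0.09402 = 1.044 m³/s.
Pumping power P = QΔP = 1.044·6.262e+06 = 6535000 W = 6540 kW.

P ≈ 6540 kW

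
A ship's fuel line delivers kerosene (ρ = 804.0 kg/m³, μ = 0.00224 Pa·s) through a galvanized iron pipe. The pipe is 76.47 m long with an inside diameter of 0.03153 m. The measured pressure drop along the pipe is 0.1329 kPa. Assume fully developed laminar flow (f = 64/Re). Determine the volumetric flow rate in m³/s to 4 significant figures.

For laminar flow, f = 64/Re with Re = ρVD/μ, so Darcy-Weisbach reduces to ΔP = 32μLV/D². Solving for V: V = ΔP·D²/(32μL) = 132.9·(0.03153)²/(32·0.00224·76.47) = 0.0241 m/s.
Check: Re = ρVD/μ = 804·0.0241·0.03153/0.00224 = 272.8 < 2300, so the laminar assumption holds.
Q = V·A = 0.0241·(π/4·0.03153²) = 1.882e-05 m³/s = 1.882×10^-5 m³/s.

Q ≈ 1.882×10^-5 m³/s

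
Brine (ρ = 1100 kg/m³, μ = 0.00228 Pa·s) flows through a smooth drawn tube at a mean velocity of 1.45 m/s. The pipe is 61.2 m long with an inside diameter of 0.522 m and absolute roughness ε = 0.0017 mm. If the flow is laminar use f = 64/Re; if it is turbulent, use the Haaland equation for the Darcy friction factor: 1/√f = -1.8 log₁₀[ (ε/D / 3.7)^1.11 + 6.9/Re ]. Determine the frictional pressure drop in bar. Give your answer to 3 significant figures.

ΔP ≈ 0.0188 bar

Reynolds number Re = ρVD/μ = 1100 · 1.45 · 0.522 / 0.00228 = 3.652e+05.
Re > 4000 → turbulent. Relative roughness ε/D = 1.7e-06/0.522 = 3.26e-06. Haaland: 1/√f = -1.8 log₁₀[(3.26e-06/3.7)^1.11 + 6.9/3.652e+05] = -1.8 log₁₀[1.9e-07 + 1.89e-05] = 8.495, so f = 0.01386.
Darcy-Weisbach: ΔP = f(L/D)(ρV²/2) = 0.01386·(61.2/0.522)·(1100·1.45²/2) = 0.01386·117.2·1156 = 1879 Pa.
ΔP = 1879 Pa = 0.0188 bar.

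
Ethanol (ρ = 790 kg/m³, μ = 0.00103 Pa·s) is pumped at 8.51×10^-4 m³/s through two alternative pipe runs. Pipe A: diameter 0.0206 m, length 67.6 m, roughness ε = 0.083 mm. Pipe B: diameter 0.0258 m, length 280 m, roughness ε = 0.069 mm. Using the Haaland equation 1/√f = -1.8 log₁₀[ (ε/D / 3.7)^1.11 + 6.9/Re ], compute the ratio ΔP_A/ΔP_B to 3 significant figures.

Pipe A: V = Q/A = 0.000851/0.0003333 = 2.553 m/s; Re = 4.034e+04; ε/D = 0.00403; Haaland → f = 0.03083; ΔP_A = f(L/D)(ρV²/2) = 2.605e+05 Pa.
Pipe B: V = Q/A = 0.000851/0.0005228 = 1.628 m/s; Re = 3.221e+04; ε/D = 0.00267; Haaland → f = 0.02891; ΔP_B = f(L/D)(ρV²/2) = 3.284e+05 Pa.
ΔP_A/ΔP_B = 2.605e+05/3.284e+05 = 0.793.

ΔP_A/ΔP_B ≈ 0.793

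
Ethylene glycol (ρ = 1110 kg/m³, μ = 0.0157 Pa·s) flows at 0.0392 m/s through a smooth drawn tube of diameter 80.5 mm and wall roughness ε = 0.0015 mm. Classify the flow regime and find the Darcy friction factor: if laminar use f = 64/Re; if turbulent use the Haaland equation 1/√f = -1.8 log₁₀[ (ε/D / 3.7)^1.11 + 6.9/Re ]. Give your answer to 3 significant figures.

Re = ρVD/μ = 1110·0.0392·0.0805/0.0157 = 223.1.
Re < 2300 → laminar, so f = 64/Re = 0.2869 (roughness is irrelevant in laminar flow).

f ≈ 0.287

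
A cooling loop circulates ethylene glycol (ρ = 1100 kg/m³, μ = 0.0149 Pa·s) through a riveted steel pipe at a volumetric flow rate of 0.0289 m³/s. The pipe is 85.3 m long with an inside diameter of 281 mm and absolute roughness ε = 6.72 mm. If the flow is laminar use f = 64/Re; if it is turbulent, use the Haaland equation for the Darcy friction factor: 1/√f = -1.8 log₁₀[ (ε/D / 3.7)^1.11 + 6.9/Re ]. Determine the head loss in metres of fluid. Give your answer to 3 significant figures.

Cross-sectional area A = πD²/4 = π(0.281)²/4 = 0.06202 m²; mean velocity V = Q/A = 0.0289/0.06202 = 0.466 m/s.
Reynolds number Re = ρVD/μ = 1100 · 0.466 · 0.281 / 0.0149 = 9667.
Re > 4000 → turbulent. Relative roughness ε/D = 0.00672/0.281 = 0.0239. Haaland: 1/√f = -1.8 log₁₀[(0.0239/3.7)^1.11 + 6.9/9667] = -1.8 log₁₀[0.00371 + 0.000714] = 4.237, so f = 0.0557.
Darcy-Weisbach: ΔP = f(L/D)(ρV²/2) = 0.0557·(85.3/0.281)·(1100·0.466²/2) = 0.0557·303.6·119.4 = 2019 Pa.
Head loss h_f = ΔP/(ρg) = 2019/(1100·9.81) = 0.187 m.

h_f ≈ 0.187 m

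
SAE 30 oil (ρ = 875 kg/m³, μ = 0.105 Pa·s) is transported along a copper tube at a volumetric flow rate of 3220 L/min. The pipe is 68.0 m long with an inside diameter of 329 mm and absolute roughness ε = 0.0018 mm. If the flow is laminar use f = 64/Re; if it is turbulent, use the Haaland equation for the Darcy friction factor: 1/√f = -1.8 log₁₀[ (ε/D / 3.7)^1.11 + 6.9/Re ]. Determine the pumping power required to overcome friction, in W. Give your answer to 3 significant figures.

P ≈ 71.5 W

Q = 3220 L/min = 3220/60000 = 0.05367 m³/s.
Cross-sectional area A = πD²/4 = π(0.329)²/4 = 0.08501 m²; mean velocity V = Q/A = 0.05367/0.08501 = 0.6313 m/s.
Reynolds number Re = ρVD/μ = 875 · 0.6313 · 0.329 / 0.105 = 1731.
Re < 2300 → laminar flow, so f = 64/Re = 64/1731 = 0.03698 (the turbulent correlation is not needed).
Darcy-Weisbach: ΔP = f(L/D)(ρV²/2) = 0.03698·(68/0.329)·(875·0.6313²/2) = 0.03698·206.7·174.4 = 1333 Pa.
Pumping power P = QΔP = 0.05367·1333 = 71.51 W = 71.5 W.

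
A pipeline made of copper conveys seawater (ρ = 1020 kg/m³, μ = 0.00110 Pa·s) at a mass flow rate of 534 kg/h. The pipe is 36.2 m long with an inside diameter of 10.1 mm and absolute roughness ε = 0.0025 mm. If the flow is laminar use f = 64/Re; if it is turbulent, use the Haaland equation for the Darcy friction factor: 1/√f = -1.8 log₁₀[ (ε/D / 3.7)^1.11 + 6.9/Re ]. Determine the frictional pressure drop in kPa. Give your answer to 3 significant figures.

ṁ = 534 kg/h = 534/3600 = 0.1483 kg/s.
A = πD²/4 = π(0.0101)²/4 = 8.012e-05 m²; mean velocity V = ṁ/(ρA) = 0.1483/(1020 · 8.012e-05) = 1.815 m/s.
Reynolds number Re = ρVD/μ = 1020 · 1.815 · 0.0101 / 0.0011 = 1.7e+04.
Re > 4000 → turbulent. Relative roughness ε/D = 2.5e-06/0.0101 = 0.000248. Haaland: 1/√f = -1.8 log₁₀[(0.000248/3.7)^1.11 + 6.9/1.7e+04] = -1.8 log₁₀[2.32e-05 + 0.000406] = 6.061, so f = 0.02722.
Darcy-Weisbach: ΔP = f(L/D)(ρV²/2) = 0.02722·(36.2/0.0101)·(1020·1.815²/2) = 0.02722·3584·1680 = 1.639e+05 Pa.
ΔP = 1.639e+05 Pa = 164 kPa.

ΔP ≈ 164 kPa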